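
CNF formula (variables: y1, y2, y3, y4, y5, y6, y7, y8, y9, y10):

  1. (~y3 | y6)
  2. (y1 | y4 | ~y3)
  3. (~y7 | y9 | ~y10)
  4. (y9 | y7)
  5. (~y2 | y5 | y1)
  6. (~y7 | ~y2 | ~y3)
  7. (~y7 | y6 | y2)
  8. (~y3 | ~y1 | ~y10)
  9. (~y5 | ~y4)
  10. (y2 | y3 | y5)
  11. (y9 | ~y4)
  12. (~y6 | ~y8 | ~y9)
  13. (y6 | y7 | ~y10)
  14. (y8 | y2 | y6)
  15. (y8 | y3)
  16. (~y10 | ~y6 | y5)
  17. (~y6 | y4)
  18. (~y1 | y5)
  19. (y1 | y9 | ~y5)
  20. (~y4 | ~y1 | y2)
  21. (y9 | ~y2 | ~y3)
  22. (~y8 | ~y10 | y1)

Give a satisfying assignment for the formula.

y1 = 1, y2 = 1, y3 = 0, y4 = 0, y5 = 1, y6 = 0, y7 = 1, y8 = 1, y9 = 1, y10 = 1

Check each clause:
  1. (~y3 | y6) — ~y3 is true.
  2. (~y3 | y4 | y1) — y1 is true.
  3. (~y7 | ~y10 | y9) — y9 is true.
  4. (y9 | y7) — y9 is true.
  5. (y5 | ~y2 | y1) — y1 is true.
  6. (~y2 | ~y7 | ~y3) — ~y3 is true.
  7. (~y7 | y2 | y6) — y2 is true.
  8. (~y1 | ~y10 | ~y3) — ~y3 is true.
  9. (~y5 | ~y4) — ~y4 is true.
  10. (y3 | y2 | y5) — y2 is true.
  11. (~y4 | y9) — y9 is true.
  12. (~y6 | ~y9 | ~y8) — ~y6 is true.
  13. (y6 | y7 | ~y10) — y7 is true.
  14. (y8 | y2 | y6) — y8 is true.
  15. (y3 | y8) — y8 is true.
  16. (y5 | ~y6 | ~y10) — ~y6 is true.
  17. (y4 | ~y6) — ~y6 is true.
  18. (~y1 | y5) — y5 is true.
  19. (y1 | y9 | ~y5) — y9 is true.
  20. (~y1 | y2 | ~y4) — y2 is true.
  21. (~y3 | ~y2 | y9) — y9 is true.
  22. (y1 | ~y10 | ~y8) — y1 is true.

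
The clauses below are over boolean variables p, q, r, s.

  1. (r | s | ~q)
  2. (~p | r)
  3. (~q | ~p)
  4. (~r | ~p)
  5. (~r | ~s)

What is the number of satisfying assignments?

Satisfying assignments:
  p=0 q=0 r=0 s=0
  p=0 q=0 r=0 s=1
  p=0 q=0 r=1 s=0
  p=0 q=1 r=0 s=1
  p=0 q=1 r=1 s=0
Count: 5.

5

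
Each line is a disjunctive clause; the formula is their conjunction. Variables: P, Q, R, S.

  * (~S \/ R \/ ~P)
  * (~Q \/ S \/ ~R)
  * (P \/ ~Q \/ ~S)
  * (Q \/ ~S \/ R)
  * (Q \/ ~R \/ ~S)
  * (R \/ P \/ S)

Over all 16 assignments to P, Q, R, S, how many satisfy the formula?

5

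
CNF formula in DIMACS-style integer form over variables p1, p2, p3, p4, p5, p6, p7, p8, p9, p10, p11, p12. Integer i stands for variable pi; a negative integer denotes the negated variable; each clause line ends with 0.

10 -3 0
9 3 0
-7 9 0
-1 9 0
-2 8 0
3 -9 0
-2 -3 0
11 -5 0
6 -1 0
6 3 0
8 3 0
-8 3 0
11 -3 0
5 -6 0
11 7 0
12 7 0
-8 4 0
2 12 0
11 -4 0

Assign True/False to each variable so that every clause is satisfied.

p1 = T  p2 = F  p3 = T  p4 = T  p5 = T  p6 = T  p7 = F  p8 = T  p9 = T  p10 = T  p11 = T  p12 = T

Check each clause:
  1. (p10 OR NOT p3) — p10 is true.
  2. (p3 OR p9) — p9 is true.
  3. (p9 OR NOT p7) — p9 is true.
  4. (NOT p1 OR p9) — p9 is true.
  5. (NOT p2 OR p8) — p8 is true.
  6. (p3 OR NOT p9) — p3 is true.
  7. (NOT p3 OR NOT p2) — NOT p2 is true.
  8. (NOT p5 OR p11) — p11 is true.
  9. (NOT p1 OR p6) — p6 is true.
  10. (p3 OR p6) — p3 is true.
  11. (p3 OR p8) — p8 is true.
  12. (p3 OR NOT p8) — p3 is true.
  13. (p11 OR NOT p3) — p11 is true.
  14. (p5 OR NOT p6) — p5 is true.
  15. (p11 OR p7) — p11 is true.
  16. (p7 OR p12) — p12 is true.
  17. (NOT p8 OR p4) — p4 is true.
  18. (p12 OR p2) — p12 is true.
  19. (NOT p4 OR p11) — p11 is true.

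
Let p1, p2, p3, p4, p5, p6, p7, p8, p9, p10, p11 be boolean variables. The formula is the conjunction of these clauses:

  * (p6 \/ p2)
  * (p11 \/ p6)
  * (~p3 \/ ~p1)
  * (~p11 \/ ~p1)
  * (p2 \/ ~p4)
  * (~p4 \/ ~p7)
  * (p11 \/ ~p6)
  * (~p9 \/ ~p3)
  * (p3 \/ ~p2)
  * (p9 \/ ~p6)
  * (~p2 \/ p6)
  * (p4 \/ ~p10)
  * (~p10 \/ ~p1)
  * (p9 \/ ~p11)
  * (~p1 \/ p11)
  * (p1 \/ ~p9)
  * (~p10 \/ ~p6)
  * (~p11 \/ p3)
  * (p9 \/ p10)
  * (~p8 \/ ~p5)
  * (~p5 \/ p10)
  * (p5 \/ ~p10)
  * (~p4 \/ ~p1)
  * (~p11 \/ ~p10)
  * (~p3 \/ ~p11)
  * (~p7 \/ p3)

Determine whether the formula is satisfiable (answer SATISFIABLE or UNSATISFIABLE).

UNSATISFIABLE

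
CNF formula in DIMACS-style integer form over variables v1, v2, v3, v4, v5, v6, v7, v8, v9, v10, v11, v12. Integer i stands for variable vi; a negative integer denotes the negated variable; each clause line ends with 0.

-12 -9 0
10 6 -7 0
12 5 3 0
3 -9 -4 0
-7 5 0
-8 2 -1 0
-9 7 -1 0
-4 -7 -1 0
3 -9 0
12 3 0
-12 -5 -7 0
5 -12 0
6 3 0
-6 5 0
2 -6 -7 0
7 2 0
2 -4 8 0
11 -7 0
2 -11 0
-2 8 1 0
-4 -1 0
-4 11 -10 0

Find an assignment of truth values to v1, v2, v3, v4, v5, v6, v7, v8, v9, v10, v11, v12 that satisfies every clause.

v1 = False, v2 = True, v3 = True, v4 = False, v5 = True, v6 = False, v7 = False, v8 = True, v9 = False, v10 = False, v11 = True, v12 = True

v3 occurs only positively in the remaining clauses — set v3 = True.
v4 occurs only negated in the remaining clauses — set v4 = False.
Branch on v1: take v1 = False.
Set v2 = True and propagate.
  then v8 is forced to True.
Branch on v5: take v5 = True.
The remaining clauses are satisfied by v6 = False, v7 = False, v9 = False, v10 = False, v11 = True, v12 = True.
Every clause has at least one true literal under this assignment.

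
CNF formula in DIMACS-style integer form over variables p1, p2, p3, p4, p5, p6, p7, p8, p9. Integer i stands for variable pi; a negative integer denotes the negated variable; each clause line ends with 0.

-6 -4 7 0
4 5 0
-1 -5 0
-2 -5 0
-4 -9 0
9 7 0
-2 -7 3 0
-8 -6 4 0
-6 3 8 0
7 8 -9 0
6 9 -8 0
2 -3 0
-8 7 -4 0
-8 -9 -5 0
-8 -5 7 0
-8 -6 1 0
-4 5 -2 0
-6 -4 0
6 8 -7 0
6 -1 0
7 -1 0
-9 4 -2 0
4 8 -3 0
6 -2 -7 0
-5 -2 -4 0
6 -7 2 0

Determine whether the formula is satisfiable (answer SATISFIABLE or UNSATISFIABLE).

UNSATISFIABLE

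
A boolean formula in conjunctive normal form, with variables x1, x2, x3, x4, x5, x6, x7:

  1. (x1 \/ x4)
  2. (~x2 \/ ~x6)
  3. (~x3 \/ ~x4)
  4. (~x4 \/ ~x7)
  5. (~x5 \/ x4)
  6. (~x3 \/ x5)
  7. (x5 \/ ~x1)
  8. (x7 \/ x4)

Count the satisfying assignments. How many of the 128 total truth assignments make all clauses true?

Split on x4, then x5.
  x4=T, x5=T: x1 free; 3 ways for (x2,x3,x6,x7) × 2^1 = 6.
  x4=T, x5=F: remaining (x1,x2,x3,x6,x7) ∈ {(F,F,F,F,F); (F,F,F,T,F); (F,T,F,F,F)} — 3.
  x4=F, x5=T: a clause becomes empty — 0.
  x4=F, x5=F: a clause becomes empty — 0.
Total: 6 + 3 + 0 + 0 = 9.

9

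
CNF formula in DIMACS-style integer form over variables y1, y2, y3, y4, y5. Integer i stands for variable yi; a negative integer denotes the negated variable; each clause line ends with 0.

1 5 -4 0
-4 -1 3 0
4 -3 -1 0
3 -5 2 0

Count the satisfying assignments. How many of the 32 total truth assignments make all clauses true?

17

Case analysis on y1 and y3:
  y1=T, y3=T: remaining (y2,y4,y5) ∈ {(F,T,F); (F,T,T); (T,T,F); (T,T,T)} — 4.
  y1=T, y3=F: remaining (y2,y4,y5) ∈ {(F,F,F); (T,F,F); (T,F,T)} — 3.
  y1=F, y3=T: y2 free; 3 ways for (y4,y5) × 2^1 = 6.
  y1=F, y3=F: remaining (y2,y4,y5) ∈ {(F,F,F); (T,F,F); (T,F,T); (T,T,T)} — 4.
Total: 4 + 3 + 6 + 4 = 17.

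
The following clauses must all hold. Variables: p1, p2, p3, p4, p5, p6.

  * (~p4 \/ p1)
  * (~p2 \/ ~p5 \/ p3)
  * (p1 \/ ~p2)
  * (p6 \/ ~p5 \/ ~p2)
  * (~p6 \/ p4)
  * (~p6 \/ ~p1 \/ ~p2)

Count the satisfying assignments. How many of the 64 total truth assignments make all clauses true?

20

Case analysis on p2 and p1:
  p2=T, p1=T: remaining (p3,p4,p5,p6) ∈ {(F,F,F,F); (F,T,F,F); (T,F,F,F); (T,T,F,F)} — 4.
  p2=T, p1=F: a clause becomes empty — 0.
  p2=F, p1=T: p3, p5 free; 3 ways for (p4,p6) × 2^2 = 12.
  p2=F, p1=F: remaining (p3,p4,p5,p6) ∈ {(F,F,F,F); (F,F,T,F); (T,F,F,F); (T,F,T,F)} — 4.
Total: 4 + 0 + 12 + 4 = 20.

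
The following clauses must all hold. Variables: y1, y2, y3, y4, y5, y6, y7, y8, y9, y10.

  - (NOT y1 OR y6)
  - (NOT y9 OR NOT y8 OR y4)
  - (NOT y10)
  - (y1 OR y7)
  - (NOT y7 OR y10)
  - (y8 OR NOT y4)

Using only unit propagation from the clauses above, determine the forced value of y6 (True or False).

True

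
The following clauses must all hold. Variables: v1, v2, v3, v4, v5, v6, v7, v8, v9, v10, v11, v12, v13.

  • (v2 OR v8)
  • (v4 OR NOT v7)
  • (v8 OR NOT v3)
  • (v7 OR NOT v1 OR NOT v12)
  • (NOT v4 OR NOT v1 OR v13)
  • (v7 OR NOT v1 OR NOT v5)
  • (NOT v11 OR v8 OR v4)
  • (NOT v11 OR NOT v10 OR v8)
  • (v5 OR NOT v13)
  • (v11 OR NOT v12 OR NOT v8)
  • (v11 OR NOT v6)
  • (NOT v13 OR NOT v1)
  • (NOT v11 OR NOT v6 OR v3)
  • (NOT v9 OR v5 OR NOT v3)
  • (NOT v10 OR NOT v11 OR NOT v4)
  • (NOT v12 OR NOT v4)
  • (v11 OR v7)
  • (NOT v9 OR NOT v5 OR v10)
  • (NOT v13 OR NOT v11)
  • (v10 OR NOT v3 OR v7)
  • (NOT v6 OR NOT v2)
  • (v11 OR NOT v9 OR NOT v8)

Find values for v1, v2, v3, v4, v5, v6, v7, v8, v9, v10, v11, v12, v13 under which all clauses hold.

v1=F, v2=F, v3=F, v4=F, v5=T, v6=F, v7=F, v8=T, v9=T, v10=T, v11=T, v12=F, v13=F

Pure literal: v1 appears only negated; assign v1 = False.
Pure literal: v6 appears only negated; assign v6 = False.
Branch on v2: take v2 = False.
  then v8 is forced to True.
Set v3 = False and propagate.
Try v4 = False.
  then v7 is forced to False.
  then v11 is forced to True.
  then v13 is forced to False.
For the remaining variables, v5 = True, v9 = True, v10 = True, v12 = False works.
Every clause has at least one true literal under this assignment.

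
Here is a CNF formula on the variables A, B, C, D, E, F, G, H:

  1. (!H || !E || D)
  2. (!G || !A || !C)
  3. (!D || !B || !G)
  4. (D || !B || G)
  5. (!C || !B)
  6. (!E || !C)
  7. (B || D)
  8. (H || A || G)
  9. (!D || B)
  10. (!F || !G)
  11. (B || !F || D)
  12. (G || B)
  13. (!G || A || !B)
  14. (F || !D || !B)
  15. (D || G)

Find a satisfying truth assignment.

Pure literal: C appears only negated; assign C = False.
Try A = True.
Branch on B: take B = True.
Branch on D: take D = True.
  then G is forced to False.
  then F is forced to True.
E, H are now unconstrained; take E = True, H = True.

A=True, B=True, C=False, D=True, E=True, F=True, G=False, H=True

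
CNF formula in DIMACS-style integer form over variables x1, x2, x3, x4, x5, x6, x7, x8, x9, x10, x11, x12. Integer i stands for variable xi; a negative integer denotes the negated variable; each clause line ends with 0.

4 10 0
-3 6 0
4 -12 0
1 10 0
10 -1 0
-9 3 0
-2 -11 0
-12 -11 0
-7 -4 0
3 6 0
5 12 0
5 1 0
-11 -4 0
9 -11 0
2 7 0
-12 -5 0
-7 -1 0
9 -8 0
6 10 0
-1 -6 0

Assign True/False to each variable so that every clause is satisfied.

Pure literal: x8 appears only negated; assign x8 = False.
Pure literal: x10 appears only positively; assign x10 = True.
Set x1 = False and propagate.
  then x5 is forced to True.
  then x12 is forced to False.
The remaining clauses are satisfied by x2 = True, x3 = True, x4 = False, x6 = True, x7 = True, x9 = True, x11 = False.
Every clause has at least one true literal under this assignment.

x1=F, x2=T, x3=T, x4=F, x5=T, x6=T, x7=T, x8=F, x9=T, x10=T, x11=F, x12=F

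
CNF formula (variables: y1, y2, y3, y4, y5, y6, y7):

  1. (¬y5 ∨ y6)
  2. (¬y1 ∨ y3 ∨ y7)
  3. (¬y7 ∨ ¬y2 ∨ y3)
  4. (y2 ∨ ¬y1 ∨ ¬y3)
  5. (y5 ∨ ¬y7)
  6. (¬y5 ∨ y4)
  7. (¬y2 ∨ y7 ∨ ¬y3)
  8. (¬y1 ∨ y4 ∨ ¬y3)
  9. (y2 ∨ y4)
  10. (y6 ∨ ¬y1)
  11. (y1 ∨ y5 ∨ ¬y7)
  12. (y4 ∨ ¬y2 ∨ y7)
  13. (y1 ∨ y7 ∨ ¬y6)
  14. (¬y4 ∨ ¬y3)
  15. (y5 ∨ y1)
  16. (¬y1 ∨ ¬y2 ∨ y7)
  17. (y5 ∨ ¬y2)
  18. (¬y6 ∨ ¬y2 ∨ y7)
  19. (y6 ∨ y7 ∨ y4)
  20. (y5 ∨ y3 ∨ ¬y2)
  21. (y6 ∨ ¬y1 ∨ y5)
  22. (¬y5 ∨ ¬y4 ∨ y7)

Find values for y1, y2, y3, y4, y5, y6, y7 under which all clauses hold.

y1=False, y2=False, y3=False, y4=True, y5=True, y6=True, y7=True

Branch on y1: take y1 = False.
  then y5 is forced to True.
  then y6 is forced to True.
  then y4 is forced to True.
  then y7 is forced to True.
  then y3 is forced to False.
  then y2 is forced to False.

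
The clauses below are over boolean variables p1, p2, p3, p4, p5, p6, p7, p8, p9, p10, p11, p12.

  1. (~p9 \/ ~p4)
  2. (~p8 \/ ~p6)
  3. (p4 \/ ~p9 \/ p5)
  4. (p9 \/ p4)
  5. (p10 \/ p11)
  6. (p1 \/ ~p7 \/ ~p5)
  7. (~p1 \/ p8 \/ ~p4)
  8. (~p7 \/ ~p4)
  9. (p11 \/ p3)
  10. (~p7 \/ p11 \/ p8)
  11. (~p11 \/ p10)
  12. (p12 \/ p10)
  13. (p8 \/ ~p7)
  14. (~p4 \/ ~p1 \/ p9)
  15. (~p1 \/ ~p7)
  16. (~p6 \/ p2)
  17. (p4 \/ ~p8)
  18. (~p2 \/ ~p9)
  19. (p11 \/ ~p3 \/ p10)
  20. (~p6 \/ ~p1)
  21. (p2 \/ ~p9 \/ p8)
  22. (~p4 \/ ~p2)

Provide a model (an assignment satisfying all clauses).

p1 = F  p2 = F  p3 = T  p4 = T  p5 = T  p6 = F  p7 = F  p8 = T  p9 = F  p10 = T  p11 = F  p12 = F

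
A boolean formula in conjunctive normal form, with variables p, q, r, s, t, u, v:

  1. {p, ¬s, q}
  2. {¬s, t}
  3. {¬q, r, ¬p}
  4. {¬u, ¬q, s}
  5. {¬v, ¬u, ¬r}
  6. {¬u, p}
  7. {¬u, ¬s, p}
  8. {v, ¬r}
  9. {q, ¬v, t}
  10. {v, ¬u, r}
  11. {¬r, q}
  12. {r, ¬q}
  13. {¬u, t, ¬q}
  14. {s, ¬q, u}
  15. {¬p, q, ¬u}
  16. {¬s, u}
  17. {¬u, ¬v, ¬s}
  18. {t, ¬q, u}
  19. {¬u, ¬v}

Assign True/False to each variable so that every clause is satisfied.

t occurs only positively in the remaining clauses — set t = True.
Try p = True.
Branch on q: take q = False.
  then r is forced to False.
  then u is forced to False.
  then s is forced to False.
v is now unconstrained; take v = True.

p = 1, q = 0, r = 0, s = 0, t = 1, u = 0, v = 1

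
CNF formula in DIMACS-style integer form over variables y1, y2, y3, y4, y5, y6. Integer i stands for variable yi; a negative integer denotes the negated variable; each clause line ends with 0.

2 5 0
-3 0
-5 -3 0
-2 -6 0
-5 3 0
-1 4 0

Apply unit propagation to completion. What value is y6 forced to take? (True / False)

(!y3) stands alone — y3 = False.
From (!y5 || y3) and y3 = False: y5 = False.
(y2 || y5): since y5 = False, the clause reduces to (y2). y2 = True.
(!y6 || !y2): since y2 = True, the clause reduces to (!y6). y6 = False.

False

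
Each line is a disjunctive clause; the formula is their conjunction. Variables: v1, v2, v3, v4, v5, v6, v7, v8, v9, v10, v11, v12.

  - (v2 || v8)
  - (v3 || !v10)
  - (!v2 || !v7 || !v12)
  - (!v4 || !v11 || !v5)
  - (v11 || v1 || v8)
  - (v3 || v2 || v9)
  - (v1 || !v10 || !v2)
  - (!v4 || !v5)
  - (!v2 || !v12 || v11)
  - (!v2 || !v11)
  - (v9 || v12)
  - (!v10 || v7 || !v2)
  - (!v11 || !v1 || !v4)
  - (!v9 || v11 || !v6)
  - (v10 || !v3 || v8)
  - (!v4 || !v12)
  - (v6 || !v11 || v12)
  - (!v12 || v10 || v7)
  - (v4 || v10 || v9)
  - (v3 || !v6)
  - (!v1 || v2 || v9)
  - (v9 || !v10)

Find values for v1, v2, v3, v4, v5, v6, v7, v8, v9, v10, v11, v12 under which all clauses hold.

v1=F, v2=F, v3=T, v4=F, v5=T, v6=T, v7=T, v8=T, v9=T, v10=T, v11=T, v12=T

v8 occurs only positively in the remaining clauses — set v8 = True.
Set v1 = False and propagate.
Branch on v2: take v2 = False.
For the remaining variables, v3 = True, v4 = False, v5 = True, v6 = True, v7 = True, v9 = True, v10 = True, v11 = True, v12 = True works.
Every clause has at least one true literal under this assignment.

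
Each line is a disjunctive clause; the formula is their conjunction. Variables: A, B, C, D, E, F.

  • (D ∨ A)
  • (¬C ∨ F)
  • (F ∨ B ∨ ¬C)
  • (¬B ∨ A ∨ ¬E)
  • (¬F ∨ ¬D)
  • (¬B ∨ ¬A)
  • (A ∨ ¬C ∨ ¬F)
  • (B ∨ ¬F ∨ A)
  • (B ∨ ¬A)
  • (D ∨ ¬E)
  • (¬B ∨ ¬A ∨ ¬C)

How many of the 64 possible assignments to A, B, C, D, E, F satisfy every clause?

3

Satisfying assignments:
  A=0 B=0 C=0 D=1 E=0 F=0
  A=0 B=0 C=0 D=1 E=1 F=0
  A=0 B=1 C=0 D=1 E=0 F=0
Count: 3.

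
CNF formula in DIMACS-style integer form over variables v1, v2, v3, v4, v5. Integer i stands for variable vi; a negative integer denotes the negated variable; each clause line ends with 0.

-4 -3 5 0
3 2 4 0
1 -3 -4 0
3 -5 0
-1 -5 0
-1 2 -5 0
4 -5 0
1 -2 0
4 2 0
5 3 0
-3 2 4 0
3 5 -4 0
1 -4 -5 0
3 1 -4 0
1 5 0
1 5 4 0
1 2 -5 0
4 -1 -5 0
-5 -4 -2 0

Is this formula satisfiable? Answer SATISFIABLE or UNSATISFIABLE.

SATISFIABLE

Branch on v1: take v1 = True.
  then v5 is forced to False.
  then v3 is forced to True.
  then v4 is forced to False.
  then v2 is forced to True.
Every clause has at least one true literal under this assignment.
So v1=1, v2=1, v3=1, v4=0, v5=0 is a satisfying assignment.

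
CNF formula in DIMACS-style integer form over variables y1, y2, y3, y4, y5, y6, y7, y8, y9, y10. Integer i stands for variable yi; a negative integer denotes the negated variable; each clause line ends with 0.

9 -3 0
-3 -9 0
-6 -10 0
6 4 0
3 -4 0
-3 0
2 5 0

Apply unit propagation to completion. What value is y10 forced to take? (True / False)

(¬y3) stands alone — y3 = False.
In (¬y4 ∨ y3), y3 is now false; ¬y4 must hold, so y4 = False.
(y6 ∨ y4): since y4 = False, the clause reduces to (y6). y6 = True.
(¬y10 ∨ ¬y6) with y6 = True leaves only ¬y10, so y10 = False.

False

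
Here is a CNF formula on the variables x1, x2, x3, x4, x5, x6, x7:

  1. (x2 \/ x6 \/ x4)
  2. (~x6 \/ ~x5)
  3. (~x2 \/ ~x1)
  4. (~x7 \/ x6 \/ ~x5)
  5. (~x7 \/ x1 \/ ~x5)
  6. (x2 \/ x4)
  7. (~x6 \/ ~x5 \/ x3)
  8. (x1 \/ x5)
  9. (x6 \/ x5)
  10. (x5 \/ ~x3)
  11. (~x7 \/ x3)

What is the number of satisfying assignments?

Case analysis on x5 and x6:
  x5=1, x6=1: a clause becomes empty — 0.
  x5=1, x6=0: x3 free; 4 ways for (x1,x2,x4,x7) × 2^1 = 8.
  x5=0, x6=1: remaining (x1,x2,x3,x4,x7) ∈ {(1,0,0,1,0)} — 1.
  x5=0, x6=0: a clause becomes empty — 0.
Total: 0 + 8 + 1 + 0 = 9.

9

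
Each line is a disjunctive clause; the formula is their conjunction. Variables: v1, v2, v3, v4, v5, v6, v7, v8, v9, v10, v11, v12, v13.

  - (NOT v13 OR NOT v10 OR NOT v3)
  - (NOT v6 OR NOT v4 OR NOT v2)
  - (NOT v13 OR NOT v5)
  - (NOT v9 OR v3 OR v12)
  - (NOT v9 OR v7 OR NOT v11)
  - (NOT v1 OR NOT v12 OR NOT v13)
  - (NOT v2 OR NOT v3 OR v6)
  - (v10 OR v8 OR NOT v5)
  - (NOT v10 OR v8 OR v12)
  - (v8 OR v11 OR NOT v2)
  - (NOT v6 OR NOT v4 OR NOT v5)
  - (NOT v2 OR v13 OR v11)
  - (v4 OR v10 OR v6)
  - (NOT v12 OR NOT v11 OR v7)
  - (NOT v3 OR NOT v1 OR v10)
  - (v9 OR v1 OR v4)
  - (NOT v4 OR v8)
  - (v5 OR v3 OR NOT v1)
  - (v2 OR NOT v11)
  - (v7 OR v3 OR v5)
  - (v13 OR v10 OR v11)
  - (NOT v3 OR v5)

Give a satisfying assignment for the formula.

v1=1, v2=1, v3=0, v4=0, v5=1, v6=0, v7=1, v8=1, v9=0, v10=1, v11=1, v12=0, v13=0

Pure literal: v7 appears only positively; assign v7 = True.
v8 occurs only positively in the remaining clauses — set v8 = True.
Branch on v1: take v1 = True.
The remaining clauses are satisfied by v2 = True, v3 = False, v4 = False, v5 = True, v6 = False, v9 = False, v10 = True, v11 = True, v12 = False, v13 = False.
Every clause has at least one true literal under this assignment.
Check each clause:
  1. (NOT v3 OR NOT v13 OR NOT v10) — NOT v13 is true.
  2. (NOT v4 OR NOT v6 OR NOT v2) — NOT v6 is true.
  3. (NOT v5 OR NOT v13) — NOT v13 is true.
  4. (v3 OR NOT v9 OR v12) — NOT v9 is true.
  5. (v7 OR NOT v11 OR NOT v9) — v7 is true.
  6. (NOT v13 OR NOT v1 OR NOT v12) — NOT v13 is true.
  7. (NOT v2 OR NOT v3 OR v6) — NOT v3 is true.
  8. (NOT v5 OR v8 OR v10) — v8 is true.
  9. (v12 OR v8 OR NOT v10) — v8 is true.
  10. (v8 OR NOT v2 OR v11) — v8 is true.
  11. (NOT v4 OR NOT v6 OR NOT v5) — NOT v6 is true.
  12. (v11 OR NOT v2 OR v13) — v11 is true.
  13. (v10 OR v6 OR v4) — v10 is true.
  14. (NOT v12 OR NOT v11 OR v7) — NOT v12 is true.
  15. (v10 OR NOT v3 OR NOT v1) — v10 is true.
  16. (v1 OR v4 OR v9) — v1 is true.
  17. (NOT v4 OR v8) — v8 is true.
  18. (v5 OR NOT v1 OR v3) — v5 is true.
  19. (v2 OR NOT v11) — v2 is true.
  20. (v5 OR v7 OR v3) — v5 is true.
  21. (v10 OR v11 OR v13) — v10 is true.
  22. (v5 OR NOT v3) — v5 is true.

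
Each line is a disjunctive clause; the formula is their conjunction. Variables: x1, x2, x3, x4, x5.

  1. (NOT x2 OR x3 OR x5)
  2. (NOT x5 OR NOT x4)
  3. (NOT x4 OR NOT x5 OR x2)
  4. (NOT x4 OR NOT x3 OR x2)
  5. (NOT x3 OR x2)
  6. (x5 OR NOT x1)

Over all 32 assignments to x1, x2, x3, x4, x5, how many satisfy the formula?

10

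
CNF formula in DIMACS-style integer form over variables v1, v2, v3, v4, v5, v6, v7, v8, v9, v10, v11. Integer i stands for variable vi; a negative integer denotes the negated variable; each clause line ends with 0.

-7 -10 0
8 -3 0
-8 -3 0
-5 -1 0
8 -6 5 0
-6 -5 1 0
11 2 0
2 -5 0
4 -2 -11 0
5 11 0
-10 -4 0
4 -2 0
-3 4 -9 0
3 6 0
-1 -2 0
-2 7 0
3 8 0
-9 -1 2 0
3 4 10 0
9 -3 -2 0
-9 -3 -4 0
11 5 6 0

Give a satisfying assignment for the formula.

Branch on v1: take v1 = False.
For the remaining variables, v2 = False, v3 = False, v4 = True, v5 = False, v6 = True, v7 = True, v8 = True, v9 = True, v10 = False, v11 = True works.
Every clause has at least one true literal under this assignment.

v1=F  v2=F  v3=F  v4=T  v5=F  v6=T  v7=T  v8=T  v9=T  v10=F  v11=T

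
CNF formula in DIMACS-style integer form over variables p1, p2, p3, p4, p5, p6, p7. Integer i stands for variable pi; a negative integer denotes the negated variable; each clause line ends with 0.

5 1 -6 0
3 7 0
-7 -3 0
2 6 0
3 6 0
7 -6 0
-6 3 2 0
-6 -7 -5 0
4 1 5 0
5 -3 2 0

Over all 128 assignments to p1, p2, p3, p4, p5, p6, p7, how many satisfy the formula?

Split on p6, then p3.
  p6=1, p3=1: a clause becomes empty — 0.
  p6=1, p3=0: remaining (p1,p2,p4,p5,p7) ∈ {(1,1,0,0,1); (1,1,1,0,1)} — 2.
  p6=0, p3=1: 7 of the 32 assignments to (p1,p2,p4,p5,p7) work.
  p6=0, p3=0: a clause becomes empty — 0.
Total: 0 + 2 + 7 + 0 = 9.

9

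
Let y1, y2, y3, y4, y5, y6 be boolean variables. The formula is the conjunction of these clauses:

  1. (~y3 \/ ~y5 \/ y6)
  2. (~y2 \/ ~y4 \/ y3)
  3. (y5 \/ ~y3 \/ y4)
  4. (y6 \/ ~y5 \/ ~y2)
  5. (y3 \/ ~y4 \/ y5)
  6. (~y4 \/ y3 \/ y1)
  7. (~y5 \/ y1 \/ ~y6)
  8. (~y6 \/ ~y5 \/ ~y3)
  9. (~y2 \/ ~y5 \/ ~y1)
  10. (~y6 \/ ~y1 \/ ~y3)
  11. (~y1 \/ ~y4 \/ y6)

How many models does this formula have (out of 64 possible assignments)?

Split on y3, then y5.
  y3=1, y5=1: a clause becomes empty — 0.
  y3=1, y5=0: remaining (y1,y2,y4,y6) ∈ {(0,0,1,0); (0,0,1,1); (0,1,1,0); (0,1,1,1)} — 4.
  y3=0, y5=1: remaining (y1,y2,y4,y6) ∈ {(0,0,0,0); (1,0,0,0); (1,0,0,1); (1,0,1,1)} — 4.
  y3=0, y5=0: forces y4=0; y1, y2, y6 free → 2^3 = 8.
Total: 0 + 4 + 4 + 8 = 16.

16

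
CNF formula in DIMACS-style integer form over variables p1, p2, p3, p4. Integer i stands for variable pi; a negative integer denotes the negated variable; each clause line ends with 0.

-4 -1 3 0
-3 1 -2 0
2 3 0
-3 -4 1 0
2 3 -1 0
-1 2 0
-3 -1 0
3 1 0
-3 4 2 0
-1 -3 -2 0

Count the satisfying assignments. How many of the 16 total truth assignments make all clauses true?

The models are:
  p1=1 p2=1 p3=0 p4=0
Count: 1.

1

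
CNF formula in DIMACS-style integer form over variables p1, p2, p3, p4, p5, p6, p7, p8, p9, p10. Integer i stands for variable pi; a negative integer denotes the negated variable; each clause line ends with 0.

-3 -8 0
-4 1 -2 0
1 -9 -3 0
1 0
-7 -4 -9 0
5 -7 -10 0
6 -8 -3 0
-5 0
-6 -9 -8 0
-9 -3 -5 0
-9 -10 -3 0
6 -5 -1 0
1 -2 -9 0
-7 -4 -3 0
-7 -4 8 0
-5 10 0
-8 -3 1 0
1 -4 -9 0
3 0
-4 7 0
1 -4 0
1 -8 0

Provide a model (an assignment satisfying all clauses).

The clause (p1) is unit: p1 must be True.
The clause (!p5) is unit: p5 must be False.
The clause (p3) is unit: p3 must be True.
Unit propagation: (!p8) forces p8 = False.
Pure literal: p4 appears only negated; assign p4 = False.
p9 occurs only negated in the remaining clauses — set p9 = False.
Branch on p7: take p7 = False.
p2, p6, p10 are now unconstrained; take p2 = True, p6 = False, p10 = True.

p1=T, p2=T, p3=T, p4=F, p5=F, p6=F, p7=F, p8=F, p9=F, p10=T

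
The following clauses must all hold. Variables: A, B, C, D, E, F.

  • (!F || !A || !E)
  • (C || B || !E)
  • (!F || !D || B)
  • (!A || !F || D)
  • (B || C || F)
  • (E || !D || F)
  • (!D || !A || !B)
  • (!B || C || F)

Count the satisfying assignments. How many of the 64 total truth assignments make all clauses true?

22

Case analysis on F and B:
  F=T, B=T: forces A=F; C, D, E free → 2^3 = 8.
  F=T, B=F: remaining (A,C,D,E) ∈ {(F,F,F,F); (F,T,F,F); (F,T,F,T)} — 3.
  F=F, B=T: 5 of the 16 assignments to (A,C,D,E) work.
  F=F, B=F: A free; 3 ways for (C,D,E) × 2^1 = 6.
Total: 8 + 3 + 5 + 6 = 22.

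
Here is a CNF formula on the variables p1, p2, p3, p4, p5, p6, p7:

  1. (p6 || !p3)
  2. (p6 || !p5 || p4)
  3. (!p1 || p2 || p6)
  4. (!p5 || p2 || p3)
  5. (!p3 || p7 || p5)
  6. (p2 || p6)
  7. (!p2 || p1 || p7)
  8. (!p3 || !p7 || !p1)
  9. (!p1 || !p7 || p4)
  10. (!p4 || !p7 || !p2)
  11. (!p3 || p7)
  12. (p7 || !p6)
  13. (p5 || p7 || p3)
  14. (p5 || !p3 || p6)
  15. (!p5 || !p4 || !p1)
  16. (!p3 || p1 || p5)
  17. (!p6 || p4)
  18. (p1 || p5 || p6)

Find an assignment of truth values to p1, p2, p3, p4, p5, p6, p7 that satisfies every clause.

p1=False  p2=False  p3=True  p4=True  p5=True  p6=True  p7=True

Branch on p1: take p1 = False.
For the remaining variables, p2 = False, p3 = True, p4 = True, p5 = True, p6 = True, p7 = True works.
Every clause has at least one true literal under this assignment.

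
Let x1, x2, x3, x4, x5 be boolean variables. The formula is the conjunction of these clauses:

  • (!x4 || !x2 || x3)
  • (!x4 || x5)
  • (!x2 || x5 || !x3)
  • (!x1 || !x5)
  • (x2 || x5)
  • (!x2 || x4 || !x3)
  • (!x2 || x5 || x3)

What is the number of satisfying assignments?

6

The models are:
  x1=0 x2=0 x3=0 x4=0 x5=1
  x1=0 x2=0 x3=0 x4=1 x5=1
  x1=0 x2=0 x3=1 x4=0 x5=1
  x1=0 x2=0 x3=1 x4=1 x5=1
  x1=0 x2=1 x3=0 x4=0 x5=1
  x1=0 x2=1 x3=1 x4=1 x5=1
Count: 6.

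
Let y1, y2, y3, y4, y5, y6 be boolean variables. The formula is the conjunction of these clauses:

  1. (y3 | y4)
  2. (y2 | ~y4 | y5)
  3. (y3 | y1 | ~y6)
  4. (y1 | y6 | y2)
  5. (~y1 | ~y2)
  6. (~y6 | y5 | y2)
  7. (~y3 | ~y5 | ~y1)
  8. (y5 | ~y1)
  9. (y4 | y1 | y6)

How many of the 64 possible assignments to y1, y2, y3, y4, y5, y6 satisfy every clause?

12

Split on y1, then y2.
  y1=1, y2=1: a clause becomes empty — 0.
  y1=1, y2=0: remaining (y3,y4,y5,y6) ∈ {(0,1,1,0); (0,1,1,1)} — 2.
  y1=0, y2=1: y5 free; 4 ways for (y3,y4,y6) × 2^1 = 8.
  y1=0, y2=0: remaining (y3,y4,y5,y6) ∈ {(1,0,1,1); (1,1,1,1)} — 2.
Total: 0 + 2 + 8 + 2 = 12.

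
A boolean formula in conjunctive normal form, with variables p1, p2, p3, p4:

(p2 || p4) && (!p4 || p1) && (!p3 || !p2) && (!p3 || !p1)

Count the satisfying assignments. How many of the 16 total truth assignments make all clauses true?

4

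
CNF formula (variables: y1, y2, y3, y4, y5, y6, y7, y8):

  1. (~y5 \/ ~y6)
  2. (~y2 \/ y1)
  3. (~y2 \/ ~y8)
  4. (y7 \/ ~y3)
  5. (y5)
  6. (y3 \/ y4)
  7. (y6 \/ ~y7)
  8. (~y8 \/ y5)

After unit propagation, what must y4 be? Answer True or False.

(y5) stands alone — y5 = True.
(~y6 \/ ~y5) with y5 = True leaves only ~y6, so y6 = False.
In (~y7 \/ y6), y6 is now false; ~y7 must hold, so y7 = False.
In (y7 \/ ~y3), y7 is now false; ~y3 must hold, so y3 = False.
(y4 \/ y3): since y3 = False, the clause reduces to (y4). y4 = True.

True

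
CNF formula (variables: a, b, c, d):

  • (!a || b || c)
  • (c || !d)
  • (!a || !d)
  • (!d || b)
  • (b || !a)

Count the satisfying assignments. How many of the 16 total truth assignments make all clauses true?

7

Split on a, then b.
  a=T, b=T: remaining (c,d) ∈ {(F,F); (T,F)} — 2.
  a=T, b=F: a clause becomes empty — 0.
  a=F, b=T: remaining (c,d) ∈ {(F,F); (T,F); (T,T)} — 3.
  a=F, b=F: remaining (c,d) ∈ {(F,F); (T,F)} — 2.
Total: 2 + 0 + 3 + 2 = 7.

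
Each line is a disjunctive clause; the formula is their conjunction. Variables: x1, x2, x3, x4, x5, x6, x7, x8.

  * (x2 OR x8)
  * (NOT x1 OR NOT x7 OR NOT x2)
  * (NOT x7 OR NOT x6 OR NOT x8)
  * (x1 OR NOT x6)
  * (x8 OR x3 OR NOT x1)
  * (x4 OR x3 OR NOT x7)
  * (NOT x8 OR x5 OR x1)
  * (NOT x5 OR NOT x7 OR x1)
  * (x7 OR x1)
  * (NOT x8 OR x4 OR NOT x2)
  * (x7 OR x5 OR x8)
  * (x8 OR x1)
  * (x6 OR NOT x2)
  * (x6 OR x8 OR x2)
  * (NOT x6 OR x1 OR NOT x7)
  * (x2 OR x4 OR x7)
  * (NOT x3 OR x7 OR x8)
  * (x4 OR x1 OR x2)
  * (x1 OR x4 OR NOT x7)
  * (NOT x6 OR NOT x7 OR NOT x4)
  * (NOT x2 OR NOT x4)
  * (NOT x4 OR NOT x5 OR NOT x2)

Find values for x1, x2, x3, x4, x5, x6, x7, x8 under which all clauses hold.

x1=1, x2=0, x3=0, x4=1, x5=1, x6=0, x7=0, x8=1

Branch on x1: take x1 = True.
Set x2 = False and propagate.
  then x8 is forced to True.
The remaining clauses are satisfied by x3 = False, x4 = True, x5 = True, x6 = False, x7 = False.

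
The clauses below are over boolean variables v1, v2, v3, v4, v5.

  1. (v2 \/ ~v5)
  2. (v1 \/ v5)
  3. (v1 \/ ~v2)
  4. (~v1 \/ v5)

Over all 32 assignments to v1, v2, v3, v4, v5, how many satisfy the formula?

4

Satisfying assignments:
  v1=T v2=T v3=F v4=F v5=T
  v1=T v2=T v3=F v4=T v5=T
  v1=T v2=T v3=T v4=F v5=T
  v1=T v2=T v3=T v4=T v5=T
Count: 4.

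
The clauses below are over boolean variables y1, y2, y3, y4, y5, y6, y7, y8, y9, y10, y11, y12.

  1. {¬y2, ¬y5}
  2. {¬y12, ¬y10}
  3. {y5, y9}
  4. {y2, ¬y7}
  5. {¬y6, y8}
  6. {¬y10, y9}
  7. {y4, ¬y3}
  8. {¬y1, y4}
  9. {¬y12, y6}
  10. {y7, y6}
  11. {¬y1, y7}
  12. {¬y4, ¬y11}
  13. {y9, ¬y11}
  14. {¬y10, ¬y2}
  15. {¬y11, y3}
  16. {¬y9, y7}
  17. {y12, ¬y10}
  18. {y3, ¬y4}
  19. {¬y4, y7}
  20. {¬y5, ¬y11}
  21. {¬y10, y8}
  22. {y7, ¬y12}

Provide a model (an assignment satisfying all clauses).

y1=True, y2=True, y3=True, y4=True, y5=False, y6=False, y7=True, y8=False, y9=True, y10=False, y11=False, y12=False

Pure literal: y10 appears only negated; assign y10 = False.
y11 occurs only negated in the remaining clauses — set y11 = False.
Branch on y1: take y1 = True.
  then y4 is forced to True.
  then y7 is forced to True.
  then y2 is forced to True.
  then y5 is forced to False.
  then y9 is forced to True.
  then y3 is forced to True.
Set y6 = False and propagate.
  then y12 is forced to False.
y8 is now unconstrained; take y8 = False.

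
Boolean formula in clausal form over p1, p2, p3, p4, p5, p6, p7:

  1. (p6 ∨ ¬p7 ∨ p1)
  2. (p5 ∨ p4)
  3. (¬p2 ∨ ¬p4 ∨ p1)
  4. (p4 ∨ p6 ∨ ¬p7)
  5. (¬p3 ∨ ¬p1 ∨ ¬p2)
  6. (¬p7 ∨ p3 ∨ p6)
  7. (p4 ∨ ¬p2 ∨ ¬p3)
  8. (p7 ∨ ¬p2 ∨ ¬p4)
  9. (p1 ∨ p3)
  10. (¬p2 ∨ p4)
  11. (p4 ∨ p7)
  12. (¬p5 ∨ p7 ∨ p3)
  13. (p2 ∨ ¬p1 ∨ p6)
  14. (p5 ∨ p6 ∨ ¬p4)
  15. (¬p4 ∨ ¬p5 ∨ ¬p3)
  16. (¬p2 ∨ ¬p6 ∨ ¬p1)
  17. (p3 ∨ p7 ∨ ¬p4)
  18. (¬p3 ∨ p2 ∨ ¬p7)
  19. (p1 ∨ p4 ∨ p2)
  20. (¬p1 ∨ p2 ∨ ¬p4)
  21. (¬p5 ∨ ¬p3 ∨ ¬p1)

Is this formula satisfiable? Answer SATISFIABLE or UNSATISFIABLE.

Try p1 = True.
Set p2 = False and propagate.
  then p6 is forced to True.
  then p4 is forced to False.
  then p5 is forced to True.
  then p7 is forced to True.
  then p3 is forced to False.
So p1=T, p2=F, p3=F, p4=F, p5=T, p6=T, p7=T is a satisfying assignment.

SATISFIABLE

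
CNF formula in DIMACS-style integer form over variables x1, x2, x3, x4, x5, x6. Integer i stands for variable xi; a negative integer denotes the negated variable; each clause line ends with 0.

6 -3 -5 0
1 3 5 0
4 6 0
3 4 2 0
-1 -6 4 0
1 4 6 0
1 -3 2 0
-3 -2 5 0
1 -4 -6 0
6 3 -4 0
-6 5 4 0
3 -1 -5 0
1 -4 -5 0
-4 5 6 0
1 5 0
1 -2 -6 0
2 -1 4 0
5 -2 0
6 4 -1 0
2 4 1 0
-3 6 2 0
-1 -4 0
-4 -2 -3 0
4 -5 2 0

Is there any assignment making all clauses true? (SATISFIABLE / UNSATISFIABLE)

UNSATISFIABLE

x4 = True:
  propagation gives x1=False, x6=False, x3=True, x5=False; an empty clause results — contradiction.
x4 = False:
  propagation gives x6=True, x1=False, x5=True, x2=False; an empty clause results — contradiction.
Every branch closes, so no satisfying assignment exists.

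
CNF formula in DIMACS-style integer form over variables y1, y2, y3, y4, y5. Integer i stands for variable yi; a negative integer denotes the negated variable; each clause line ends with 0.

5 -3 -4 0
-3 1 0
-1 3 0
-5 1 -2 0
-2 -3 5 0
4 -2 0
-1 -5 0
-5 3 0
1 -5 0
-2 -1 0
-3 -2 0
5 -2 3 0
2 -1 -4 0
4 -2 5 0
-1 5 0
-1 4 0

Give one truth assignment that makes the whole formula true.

y1 = False  y2 = False  y3 = False  y4 = True  y5 = False

Check each clause:
  1. (y5 ∨ ¬y4 ∨ ¬y3) — ¬y3 is true.
  2. (¬y3 ∨ y1) — ¬y3 is true.
  3. (y3 ∨ ¬y1) — ¬y1 is true.
  4. (¬y5 ∨ ¬y2 ∨ y1) — ¬y5 is true.
  5. (y5 ∨ ¬y3 ∨ ¬y2) — ¬y3 is true.
  6. (¬y2 ∨ y4) — y4 is true.
  7. (¬y1 ∨ ¬y5) — ¬y5 is true.
  8. (y3 ∨ ¬y5) — ¬y5 is true.
  9. (¬y5 ∨ y1) — ¬y5 is true.
  10. (¬y1 ∨ ¬y2) — ¬y2 is true.
  11. (¬y3 ∨ ¬y2) — ¬y3 is true.
  12. (¬y2 ∨ y5 ∨ y3) — ¬y2 is true.
  13. (¬y4 ∨ ¬y1 ∨ y2) — ¬y1 is true.
  14. (¬y2 ∨ y5 ∨ y4) — y4 is true.
  15. (¬y1 ∨ y5) — ¬y1 is true.
  16. (y4 ∨ ¬y1) — y4 is true.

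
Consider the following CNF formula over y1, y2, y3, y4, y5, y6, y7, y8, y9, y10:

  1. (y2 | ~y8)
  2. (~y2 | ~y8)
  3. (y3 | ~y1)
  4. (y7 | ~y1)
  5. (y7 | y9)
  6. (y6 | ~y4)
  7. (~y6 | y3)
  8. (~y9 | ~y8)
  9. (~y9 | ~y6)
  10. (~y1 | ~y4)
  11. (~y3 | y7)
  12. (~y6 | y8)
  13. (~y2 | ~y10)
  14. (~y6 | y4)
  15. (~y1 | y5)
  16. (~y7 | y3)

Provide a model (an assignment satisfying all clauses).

Pure literal: y5 appears only positively; assign y5 = True.
Branch on y1: take y1 = True.
  then y3 is forced to True.
  then y7 is forced to True.
  then y4 is forced to False.
  then y6 is forced to False.
Set y2 = False and propagate.
  then y8 is forced to False.
y9, y10 are now unconstrained; take y9 = True, y10 = True.
Every clause has at least one true literal under this assignment.

y1 = T  y2 = F  y3 = T  y4 = F  y5 = T  y6 = F  y7 = T  y8 = F  y9 = T  y10 = T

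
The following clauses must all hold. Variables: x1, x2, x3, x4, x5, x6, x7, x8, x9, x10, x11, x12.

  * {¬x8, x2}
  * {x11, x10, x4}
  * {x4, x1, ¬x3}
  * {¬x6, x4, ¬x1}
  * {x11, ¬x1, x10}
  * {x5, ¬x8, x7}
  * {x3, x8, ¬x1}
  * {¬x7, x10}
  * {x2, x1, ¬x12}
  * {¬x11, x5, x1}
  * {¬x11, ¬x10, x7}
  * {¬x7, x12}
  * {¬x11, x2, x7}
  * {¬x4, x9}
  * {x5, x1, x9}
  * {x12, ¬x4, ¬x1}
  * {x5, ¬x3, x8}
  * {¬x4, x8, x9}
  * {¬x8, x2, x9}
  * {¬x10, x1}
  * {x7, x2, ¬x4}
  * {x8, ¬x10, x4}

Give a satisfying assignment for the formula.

x1 = True, x2 = True, x3 = False, x4 = False, x5 = True, x6 = False, x7 = False, x8 = True, x9 = False, x10 = False, x11 = True, x12 = True

x2 occurs only positively in the remaining clauses — set x2 = True.
Pure literal: x5 appears only positively; assign x5 = True.
Branch on x1: take x1 = True.
Branch on x3: take x3 = False.
  then x8 is forced to True.
Try x4 = False.
  then x6 is forced to False.
For the remaining variables, x7 = False, x9 = False, x10 = False, x11 = True, x12 = True works.
Every clause has at least one true literal under this assignment.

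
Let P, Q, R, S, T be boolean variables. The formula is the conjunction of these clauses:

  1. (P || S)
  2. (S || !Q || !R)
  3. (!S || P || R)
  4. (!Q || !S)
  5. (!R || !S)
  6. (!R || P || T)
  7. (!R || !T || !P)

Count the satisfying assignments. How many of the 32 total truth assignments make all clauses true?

7

The models are:
  P=T Q=F R=F S=F T=F
  P=T Q=F R=F S=F T=T
  P=T Q=F R=F S=T T=F
  P=T Q=F R=F S=T T=T
  P=T Q=F R=T S=F T=F
  P=T Q=T R=F S=F T=F
  P=T Q=T R=F S=F T=T
Count: 7.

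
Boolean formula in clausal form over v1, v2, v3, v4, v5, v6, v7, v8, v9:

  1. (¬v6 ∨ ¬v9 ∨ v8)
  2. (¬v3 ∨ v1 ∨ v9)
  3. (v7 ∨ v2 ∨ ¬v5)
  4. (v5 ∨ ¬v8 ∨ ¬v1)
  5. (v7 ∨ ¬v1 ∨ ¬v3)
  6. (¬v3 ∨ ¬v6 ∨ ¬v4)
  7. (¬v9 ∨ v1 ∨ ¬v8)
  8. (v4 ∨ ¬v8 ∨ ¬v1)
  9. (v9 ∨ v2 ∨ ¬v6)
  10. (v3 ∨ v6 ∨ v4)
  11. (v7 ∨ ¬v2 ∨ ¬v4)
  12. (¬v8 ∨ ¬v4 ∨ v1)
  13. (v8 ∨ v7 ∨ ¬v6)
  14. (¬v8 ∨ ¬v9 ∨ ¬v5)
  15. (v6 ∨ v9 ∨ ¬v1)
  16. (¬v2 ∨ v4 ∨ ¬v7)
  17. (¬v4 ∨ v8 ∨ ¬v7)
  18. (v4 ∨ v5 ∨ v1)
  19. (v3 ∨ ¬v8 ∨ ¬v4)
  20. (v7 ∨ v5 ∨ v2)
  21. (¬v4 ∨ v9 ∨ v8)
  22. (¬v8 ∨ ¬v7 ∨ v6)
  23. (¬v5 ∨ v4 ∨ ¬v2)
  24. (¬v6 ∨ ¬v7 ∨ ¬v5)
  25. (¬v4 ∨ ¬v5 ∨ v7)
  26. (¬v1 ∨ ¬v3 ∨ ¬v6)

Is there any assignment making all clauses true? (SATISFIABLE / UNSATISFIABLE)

SATISFIABLE

Branch on v1: take v1 = True.
Set v2 = False and propagate.
Set v3 = True and propagate.
  then v7 is forced to True.
  then v6 is forced to False.
  then v9 is forced to True.
  then v8 is forced to False.
  then v4 is forced to False.
v5 is now unconstrained; take v5 = False.
Every clause has at least one true literal under this assignment.
So v1=T  v2=F  v3=T  v4=F  v5=F  v6=F  v7=T  v8=F  v9=T is a satisfying assignment.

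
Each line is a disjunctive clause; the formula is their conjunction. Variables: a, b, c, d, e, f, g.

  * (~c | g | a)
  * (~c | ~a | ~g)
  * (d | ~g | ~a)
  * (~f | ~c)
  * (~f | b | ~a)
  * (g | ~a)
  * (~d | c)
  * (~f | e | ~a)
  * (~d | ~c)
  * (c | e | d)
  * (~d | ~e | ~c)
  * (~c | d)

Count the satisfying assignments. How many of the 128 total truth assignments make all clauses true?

Split on c, then a.
  c=T, a=T: a clause becomes empty — 0.
  c=T, a=F: a clause becomes empty — 0.
  c=F, a=T: a clause becomes empty — 0.
  c=F, a=F: forces d=F; e=T; b, f, g free → 2^3 = 8.
Total: 0 + 0 + 0 + 8 = 8.

8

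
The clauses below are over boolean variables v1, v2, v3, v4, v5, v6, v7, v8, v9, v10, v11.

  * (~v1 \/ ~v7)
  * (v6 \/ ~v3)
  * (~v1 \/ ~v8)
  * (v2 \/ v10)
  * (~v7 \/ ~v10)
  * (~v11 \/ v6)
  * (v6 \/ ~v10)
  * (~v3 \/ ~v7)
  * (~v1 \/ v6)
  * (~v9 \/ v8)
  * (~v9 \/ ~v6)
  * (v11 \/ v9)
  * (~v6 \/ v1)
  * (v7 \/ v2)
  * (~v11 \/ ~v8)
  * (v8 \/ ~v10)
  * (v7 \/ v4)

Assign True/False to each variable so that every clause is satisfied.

Pure literal: v2 appears only positively; assign v2 = True.
Pure literal: v3 appears only negated; assign v3 = False.
Branch on v1: take v1 = False.
  then v6 is forced to False.
  then v11 is forced to False.
  then v10 is forced to False.
  then v9 is forced to True.
  then v8 is forced to True.
Try v4 = True.
v5, v7 are now unconstrained; take v5 = True, v7 = True.
Every clause has at least one true literal under this assignment.

v1 = False  v2 = True  v3 = False  v4 = True  v5 = True  v6 = False  v7 = True  v8 = True  v9 = True  v10 = False  v11 = False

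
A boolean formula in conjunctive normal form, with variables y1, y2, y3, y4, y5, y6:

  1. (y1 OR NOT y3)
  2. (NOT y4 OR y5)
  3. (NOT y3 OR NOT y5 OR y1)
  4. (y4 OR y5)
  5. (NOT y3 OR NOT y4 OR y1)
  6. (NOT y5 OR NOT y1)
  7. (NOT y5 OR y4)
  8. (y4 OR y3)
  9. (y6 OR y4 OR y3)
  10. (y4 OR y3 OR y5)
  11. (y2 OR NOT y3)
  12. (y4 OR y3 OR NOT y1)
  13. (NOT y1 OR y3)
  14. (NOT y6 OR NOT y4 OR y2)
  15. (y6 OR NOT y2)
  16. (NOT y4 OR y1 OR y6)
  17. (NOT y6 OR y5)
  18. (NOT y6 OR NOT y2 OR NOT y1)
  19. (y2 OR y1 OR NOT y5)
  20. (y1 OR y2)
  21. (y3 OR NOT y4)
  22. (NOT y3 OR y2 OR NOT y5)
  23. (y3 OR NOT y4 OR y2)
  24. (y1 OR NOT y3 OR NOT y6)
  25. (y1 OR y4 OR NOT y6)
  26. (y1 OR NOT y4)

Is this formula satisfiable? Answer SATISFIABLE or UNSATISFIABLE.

UNSATISFIABLE

y4 = True:
  propagation gives y5=True, y1=False; an empty clause results — contradiction.
y4 = False:
  propagation gives y5=True; an empty clause results — contradiction.
Every branch closes, so no satisfying assignment exists.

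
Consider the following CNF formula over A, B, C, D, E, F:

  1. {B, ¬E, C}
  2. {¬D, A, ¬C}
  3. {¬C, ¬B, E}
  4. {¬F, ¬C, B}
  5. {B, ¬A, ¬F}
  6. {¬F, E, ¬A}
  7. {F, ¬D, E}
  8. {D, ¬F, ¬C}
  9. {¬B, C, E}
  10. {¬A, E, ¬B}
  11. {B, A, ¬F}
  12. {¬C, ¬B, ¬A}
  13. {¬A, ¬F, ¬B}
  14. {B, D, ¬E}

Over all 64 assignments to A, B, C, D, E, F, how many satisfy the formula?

Case analysis on B and A:
  B=1, A=1: remaining (C,D,E,F) ∈ {(0,0,1,0); (0,1,1,0)} — 2.
  B=1, A=0: 5 of the 16 assignments to (C,D,E,F) work.
  B=0, A=1: remaining (C,D,E,F) ∈ {(0,0,0,0); (1,0,0,0); (1,1,1,0)} — 3.
  B=0, A=0: remaining (C,D,E,F) ∈ {(0,0,0,0); (1,0,0,0)} — 2.
Total: 2 + 5 + 3 + 2 = 12.

12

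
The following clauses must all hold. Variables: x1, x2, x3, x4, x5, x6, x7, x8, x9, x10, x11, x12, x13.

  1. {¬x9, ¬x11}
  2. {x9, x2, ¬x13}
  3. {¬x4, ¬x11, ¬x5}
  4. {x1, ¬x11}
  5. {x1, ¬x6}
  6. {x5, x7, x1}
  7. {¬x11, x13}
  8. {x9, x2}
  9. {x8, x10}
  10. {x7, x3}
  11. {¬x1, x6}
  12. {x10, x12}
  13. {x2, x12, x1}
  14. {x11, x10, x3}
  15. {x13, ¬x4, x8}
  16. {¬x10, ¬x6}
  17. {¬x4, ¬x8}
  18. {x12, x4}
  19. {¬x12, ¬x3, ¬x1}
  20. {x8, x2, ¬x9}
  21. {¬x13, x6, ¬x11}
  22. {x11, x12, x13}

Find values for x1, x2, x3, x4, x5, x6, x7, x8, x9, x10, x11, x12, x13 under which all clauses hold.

x1 = F, x2 = T, x3 = T, x4 = F, x5 = T, x6 = F, x7 = F, x8 = T, x9 = T, x10 = F, x11 = F, x12 = T, x13 = F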